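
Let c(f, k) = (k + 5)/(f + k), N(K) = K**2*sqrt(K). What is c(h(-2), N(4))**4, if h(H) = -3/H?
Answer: 29986576/20151121 ≈ 1.4881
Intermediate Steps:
N(K) = K**(5/2)
c(f, k) = (5 + k)/(f + k)
c(h(-2), N(4))**4 = ((5 + 4**(5/2))/(-3/(-2) + 4**(5/2)))**4 = ((5 + 32)/(-3*(-1/2) + 32))**4 = (37/(3/2 + 32))**4 = (37/(67/2))**4 = ((2/67)*37)**4 = (74/67)**4 = 29986576/20151121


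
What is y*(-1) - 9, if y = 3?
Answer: -12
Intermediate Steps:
y*(-1) - 9 = 3*(-1) - 9 = -3 - 9 = -12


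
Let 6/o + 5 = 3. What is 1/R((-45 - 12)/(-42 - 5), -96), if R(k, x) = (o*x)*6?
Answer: 1/1728 ≈ 0.00057870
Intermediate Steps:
o = -3 (o = 6/(-5 + 3) = 6/(-2) = 6*(-½) = -3)
R(k, x) = -18*x (R(k, x) = -3*x*6 = -18*x)
1/R((-45 - 12)/(-42 - 5), -96) = 1/(-18*(-96)) = 1/1728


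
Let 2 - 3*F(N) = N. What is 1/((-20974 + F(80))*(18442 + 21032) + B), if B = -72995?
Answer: -1/829026995 ≈ -1.2062e-9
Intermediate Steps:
F(N) = 2/3 - N/3
1/((-20974 + F(80))*(18442 + 21032) + B) = 1/((-20974 + (2/3 - 1/3*80))*(18442 + 21032) - 72995) = 1/((-20974 + (2/3 - 80/3))*39474 - 72995) = 1/((-20974 - 26)*39474 - 72995) = 1/(-21000*39474 - 72995) = 1/(-828954000 - 72995) = 1/(-829026995) = -1/829026995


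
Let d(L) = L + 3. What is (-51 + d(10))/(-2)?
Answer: 19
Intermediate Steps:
d(L) = 3 + L
(-51 + d(10))/(-2) = (-51 + (3 + 10))/(-2) = -(-51 + 13)/2 = -½*(-38) = 19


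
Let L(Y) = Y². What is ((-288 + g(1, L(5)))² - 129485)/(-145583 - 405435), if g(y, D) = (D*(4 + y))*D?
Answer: -3959542/275509 ≈ -14.372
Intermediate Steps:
g(y, D) = D²*(4 + y)
((-288 + g(1, L(5)))² - 129485)/(-145583 - 405435) = ((-288 + (5²)²*(4 + 1))² - 129485)/(-145583 - 405435) = ((-288 + 25²*5)² - 129485)/(-551018) = ((-288 + 625*5)² - 129485)*(-1/551018) = ((-288 + 3125)² - 129485)*(-1/551018) = (2837² - 129485)*(-1/551018) = (8048569 - 129485)*(-1/551018) = 7919084*(-1/551018) = -3959542/275509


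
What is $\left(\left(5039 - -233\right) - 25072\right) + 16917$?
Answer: $-2883$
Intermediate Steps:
$\left(\left(5039 - -233\right) - 25072\right) + 16917 = \left(\left(5039 + 233\right) - 25072\right) + 16917 = \left(5272 - 25072\right) + 16917 = -19800 + 16917 = -2883$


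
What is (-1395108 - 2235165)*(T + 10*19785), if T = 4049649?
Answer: -15419580937227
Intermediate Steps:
(-1395108 - 2235165)*(T + 10*19785) = (-1395108 - 2235165)*(4049649 + 10*19785) = -3630273*(4049649 + 197850) = -3630273*4247499 = -15419580937227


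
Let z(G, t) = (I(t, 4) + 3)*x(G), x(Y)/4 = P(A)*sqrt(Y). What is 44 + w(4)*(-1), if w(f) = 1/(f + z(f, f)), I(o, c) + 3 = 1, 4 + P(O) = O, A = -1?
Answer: 1585/36 ≈ 44.028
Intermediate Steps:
P(O) = -4 + O
I(o, c) = -2 (I(o, c) = -3 + 1 = -2)
x(Y) = -20*sqrt(Y) (x(Y) = 4*((-4 - 1)*sqrt(Y)) = 4*(-5*sqrt(Y)) = -20*sqrt(Y))
z(G, t) = -20*sqrt(G) (z(G, t) = (-2 + 3)*(-20*sqrt(G)) = 1*(-20*sqrt(G)) = -20*sqrt(G))
w(f) = 1/(f - 20*sqrt(f))
44 + w(4)*(-1) = 44 - 1/(4 - 20*sqrt(4)) = 44 - 1/(4 - 20*2) = 44 - 1/(4 - 40) = 44 - 1/(-36) = 44 - 1/36*(-1) = 44 + 1/36 = 1585/36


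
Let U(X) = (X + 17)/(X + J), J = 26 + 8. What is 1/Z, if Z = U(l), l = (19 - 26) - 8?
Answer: 19/2 ≈ 9.5000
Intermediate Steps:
J = 34
l = -15 (l = -7 - 8 = -15)
U(X) = (17 + X)/(34 + X) (U(X) = (X + 17)/(X + 34) = (17 + X)/(34 + X))
Z = 2/19 (Z = (17 - 15)/(34 - 15) = 2/19 ≈ 0.10526)
1/Z = 1/(2/19) = 19/2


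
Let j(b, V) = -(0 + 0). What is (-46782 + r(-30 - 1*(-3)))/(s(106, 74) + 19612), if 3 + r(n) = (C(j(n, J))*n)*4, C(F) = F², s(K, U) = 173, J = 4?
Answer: -3119/1319 ≈ -2.3647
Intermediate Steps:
j(b, V) = 0 (j(b, V) = -1*0 = 0)
r(n) = -3 (r(n) = -3 + (0²*n)*4 = -3 + (0*n)*4 = -3 + 0*4 = -3 + 0 = -3)
(-46782 + r(-30 - 1*(-3)))/(s(106, 74) + 19612) = (-46782 - 3)/(173 + 19612) = -46785/19785 = -46785*1/19785 = -3119/1319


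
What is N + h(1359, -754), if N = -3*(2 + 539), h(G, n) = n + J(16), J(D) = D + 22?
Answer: -2339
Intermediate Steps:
J(D) = 22 + D
h(G, n) = 38 + n (h(G, n) = n + (22 + 16) = n + 38 = 38 + n)
N = -1623 (N = -3*541 = -1623)
N + h(1359, -754) = -1623 + (38 - 754) = -1623 - 716 = -2339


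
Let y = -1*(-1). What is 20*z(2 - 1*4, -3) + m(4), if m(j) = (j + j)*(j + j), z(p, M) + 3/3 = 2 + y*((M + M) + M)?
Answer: -96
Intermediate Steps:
y = 1
z(p, M) = 1 + 3*M (z(p, M) = -1 + (2 + 1*((M + M) + M)) = -1 + (2 + 1*(2*M + M)) = -1 + (2 + 1*(3*M)) = -1 + (2 + 3*M) = 1 + 3*M)
m(j) = 4*j² (m(j) = (2*j)*(2*j) = 4*j²)
20*z(2 - 1*4, -3) + m(4) = 20*(1 + 3*(-3)) + 4*4² = 20*(1 - 9) + 4*16 = 20*(-8) + 64 = -160 + 64 = -96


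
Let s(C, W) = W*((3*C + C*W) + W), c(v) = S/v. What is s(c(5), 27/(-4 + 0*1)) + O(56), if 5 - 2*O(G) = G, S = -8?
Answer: -327/16 ≈ -20.438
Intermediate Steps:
O(G) = 5/2 - G/2
c(v) = -8/v
s(C, W) = W*(W + 3*C + C*W)
s(c(5), 27/(-4 + 0*1)) + O(56) = (27/(-4 + 0*1))*(27/(-4 + 0*1) + 3*(-8/5) + (-8/5)*(27/(-4 + 0*1))) + (5/2 - 1/2*56) = (27/(-4 + 0))*(27/(-4 + 0) + 3*(-8*1/5) + (-8*1/5)*(27/(-4 + 0))) + (5/2 - 28) = (27/(-4))*(27/(-4) + 3*(-8/5) - 216/(5*(-4))) - 51/2 = (27*(-1/4))*(27*(-1/4) - 24/5 - 216*(-1)/(5*4)) - 51/2 = -27*(-27/4 - 24/5 - 8/5*(-27/4))/4 - 51/2 = -27*(-27/4 - 24/5 + 54/5)/4 - 51/2 = -27/4*(-3/4) - 51/2 = 81/16 - 51/2 = -327/16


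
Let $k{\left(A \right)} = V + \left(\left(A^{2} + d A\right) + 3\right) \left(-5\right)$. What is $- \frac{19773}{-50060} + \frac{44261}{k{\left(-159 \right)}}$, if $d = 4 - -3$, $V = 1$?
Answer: $\frac{86970241}{3024975620} \approx 0.028751$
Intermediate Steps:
$d = 7$ ($d = 4 + 3 = 7$)
$k{\left(A \right)} = -14 - 35 A - 5 A^{2}$ ($k{\left(A \right)} = 1 + \left(\left(A^{2} + 7 A\right) + 3\right) \left(-5\right) = 1 + \left(3 + A^{2} + 7 A\right) \left(-5\right) = 1 - \left(15 + 5 A^{2} + 35 A\right) = -14 - 35 A - 5 A^{2}$)
$- \frac{19773}{-50060} + \frac{44261}{k{\left(-159 \right)}} = - \frac{19773}{-50060} + \frac{44261}{-14 - -5565 - 5 \left(-159\right)^{2}} = \left(-19773\right) \left(- \frac{1}{50060}\right) + \frac{44261}{-14 + 5565 - 126405} = \frac{19773}{50060} + \frac{44261}{-14 + 5565 - 126405} = \frac{19773}{50060} + \frac{44261}{-120854} = \frac{19773}{50060} + 44261 \left(- \frac{1}{120854}\right) = \frac{19773}{50060} - \frac{44261}{120854} = \frac{86970241}{3024975620}$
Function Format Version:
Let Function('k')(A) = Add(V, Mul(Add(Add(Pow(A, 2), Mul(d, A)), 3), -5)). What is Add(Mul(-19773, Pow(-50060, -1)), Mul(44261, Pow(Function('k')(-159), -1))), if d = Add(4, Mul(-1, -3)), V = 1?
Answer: Rational(86970241, 3024975620) ≈ 0.028751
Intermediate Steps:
d = 7 (d = Add(4, 3) = 7)
Function('k')(A) = Add(-14, Mul(-35, A), Mul(-5, Pow(A, 2))) (Function('k')(A) = Add(1, Mul(Add(Add(Pow(A, 2), Mul(7, A)), 3), -5)) = Add(1, Mul(Add(3, Pow(A, 2), Mul(7, A)), -5)) = Add(1, Add(-15, Mul(-35, A), Mul(-5, Pow(A, 2)))) = Add(-14, Mul(-35, A), Mul(-5, Pow(A, 2))))
Add(Mul(-19773, Pow(-50060, -1)), Mul(44261, Pow(Function('k')(-159), -1))) = Add(Mul(-19773, Pow(-50060, -1)), Mul(44261, Pow(Add(-14, Mul(-35, -159), Mul(-5, Pow(-159, 2))), -1))) = Add(Mul(-19773, Rational(-1, 50060)), Mul(44261, Pow(Add(-14, 5565, Mul(-5, 25281)), -1))) = Add(Rational(19773, 50060), Mul(44261, Pow(Add(-14, 5565, -126405), -1))) = Add(Rational(19773, 50060), Mul(44261, Pow(-120854, -1))) = Add(Rational(19773, 50060), Mul(44261, Rational(-1, 120854))) = Add(Rational(19773, 50060), Rational(-44261, 120854)) = Rational(86970241, 3024975620)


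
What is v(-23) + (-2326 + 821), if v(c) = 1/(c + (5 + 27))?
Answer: -13544/9 ≈ -1504.9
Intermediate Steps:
v(c) = 1/(32 + c) (v(c) = 1/(c + 32) = 1/(32 + c))
v(-23) + (-2326 + 821) = 1/(32 - 23) + (-2326 + 821) = 1/9 - 1505 = ⅑ - 1505 = -13544/9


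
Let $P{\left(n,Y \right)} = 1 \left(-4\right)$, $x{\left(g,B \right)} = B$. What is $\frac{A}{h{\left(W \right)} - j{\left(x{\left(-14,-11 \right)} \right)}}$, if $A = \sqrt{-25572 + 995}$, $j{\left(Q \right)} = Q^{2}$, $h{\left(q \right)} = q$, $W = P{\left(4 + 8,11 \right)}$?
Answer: $- \frac{i \sqrt{24577}}{125} \approx - 1.2542 i$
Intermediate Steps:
$P{\left(n,Y \right)} = -4$
$W = -4$
$A = i \sqrt{24577}$ ($A = \sqrt{-24577} = i \sqrt{24577} \approx 156.77 i$)
$\frac{A}{h{\left(W \right)} - j{\left(x{\left(-14,-11 \right)} \right)}} = \frac{i \sqrt{24577}}{-4 - \left(-11\right)^{2}} = \frac{i \sqrt{24577}}{-4 - 121} = \frac{i \sqrt{24577}}{-125} = i \sqrt{24577} \left(- \frac{1}{125}\right) = - \frac{i \sqrt{24577}}{125}$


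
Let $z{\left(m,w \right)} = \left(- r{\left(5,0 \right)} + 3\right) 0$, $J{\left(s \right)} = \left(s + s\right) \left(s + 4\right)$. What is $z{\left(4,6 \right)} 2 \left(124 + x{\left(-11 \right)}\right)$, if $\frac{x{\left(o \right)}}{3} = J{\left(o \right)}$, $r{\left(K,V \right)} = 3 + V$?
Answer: $0$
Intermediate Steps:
$J{\left(s \right)} = 2 s \left(4 + s\right)$
$x{\left(o \right)} = 6 o \left(4 + o\right)$ ($x{\left(o \right)} = 3 \cdot 2 o \left(4 + o\right) = 6 o \left(4 + o\right)$)
$z{\left(m,w \right)} = 0$ ($z{\left(m,w \right)} = \left(- (3 + 0) + 3\right) 0 = \left(\left(-1\right) 3 + 3\right) 0 = \left(-3 + 3\right) 0 = 0 \cdot 0 = 0$)
$z{\left(4,6 \right)} 2 \left(124 + x{\left(-11 \right)}\right) = 0 \cdot 2 \left(124 + 6 \left(-11\right) \left(4 - 11\right)\right) = 0 \left(124 + 6 \left(-11\right) \left(-7\right)\right) = 0 \left(124 + 462\right) = 0 \cdot 586 = 0$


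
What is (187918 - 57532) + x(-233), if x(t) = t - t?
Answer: 130386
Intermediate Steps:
x(t) = 0
(187918 - 57532) + x(-233) = (187918 - 57532) + 0 = 130386 + 0 = 130386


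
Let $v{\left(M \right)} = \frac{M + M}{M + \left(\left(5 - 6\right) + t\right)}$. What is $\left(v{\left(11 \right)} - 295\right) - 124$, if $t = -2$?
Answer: $- \frac{1665}{4} \approx -416.25$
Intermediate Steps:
$v{\left(M \right)} = \frac{2 M}{-3 + M}$ ($v{\left(M \right)} = \frac{M + M}{M + \left(\left(5 - 6\right) - 2\right)} = \frac{2 M}{M - 3} = \frac{2 M}{-3 + M}$)
$\left(v{\left(11 \right)} - 295\right) - 124 = \left(2 \cdot 11 \frac{1}{-3 + 11} - 295\right) - 124 = \left(2 \cdot 11 \cdot \frac{1}{8} - 295\right) - 124 = \left(\frac{11}{4} - 295\right) - 124 = - \frac{1169}{4} - 124 = - \frac{1665}{4}$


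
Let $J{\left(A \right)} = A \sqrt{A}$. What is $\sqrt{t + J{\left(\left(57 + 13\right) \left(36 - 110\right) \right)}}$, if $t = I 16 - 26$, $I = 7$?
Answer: $\sqrt{86 - 10360 i \sqrt{1295}} \approx 431.8 - 431.7 i$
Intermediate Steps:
$t = 86$ ($t = 7 \cdot 16 - 26 = 112 - 26 = 86$)
$J{\left(A \right)} = A^{\frac{3}{2}}$
$\sqrt{t + J{\left(\left(57 + 13\right) \left(36 - 110\right) \right)}} = \sqrt{86 + \left(\left(57 + 13\right) \left(36 - 110\right)\right)^{\frac{3}{2}}} = \sqrt{86 + \left(70 \left(-74\right)\right)^{\frac{3}{2}}} = \sqrt{86 + \left(-5180\right)^{\frac{3}{2}}} = \sqrt{86 - 10360 i \sqrt{1295}}$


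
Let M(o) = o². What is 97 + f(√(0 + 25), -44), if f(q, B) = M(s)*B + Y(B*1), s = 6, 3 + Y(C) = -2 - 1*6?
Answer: -1498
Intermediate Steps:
Y(C) = -11 (Y(C) = -3 + (-2 - 1*6) = -3 + (-2 - 6) = -3 - 8 = -11)
f(q, B) = -11 + 36*B (f(q, B) = 6²*B - 11 = 36*B - 11 = -11 + 36*B)
97 + f(√(0 + 25), -44) = 97 + (-11 + 36*(-44)) = 97 + (-11 - 1584) = 97 - 1595 = -1498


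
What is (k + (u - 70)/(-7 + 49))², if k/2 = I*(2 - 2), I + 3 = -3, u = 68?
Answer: 1/441 ≈ 0.0022676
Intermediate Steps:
I = -6 (I = -3 - 3 = -6)
k = 0 (k = 2*(-6*(2 - 2)) = 2*(-6*0) = 2*0 = 0)
(k + (u - 70)/(-7 + 49))² = (0 + (68 - 70)/(-7 + 49))² = (0 - 2/42)² = (0 - 2*1/42)² = (0 - 1/21)² = (-1/21)² = 1/441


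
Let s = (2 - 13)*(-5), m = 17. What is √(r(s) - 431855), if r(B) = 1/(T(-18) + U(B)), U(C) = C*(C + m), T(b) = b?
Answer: I*√745639115142/1314 ≈ 657.16*I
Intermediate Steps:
s = 55 (s = -11*(-5) = 55)
U(C) = C*(17 + C) (U(C) = C*(C + 17) = C*(17 + C))
r(B) = 1/(-18 + B*(17 + B))
√(r(s) - 431855) = √(1/(-18 + 55*(17 + 55)) - 431855) = √(1/(-18 + 55*72) - 431855) = √(1/(-18 + 3960) - 431855) = √(1/3942 - 431855) = √(-1702372409/3942) = I*√745639115142/1314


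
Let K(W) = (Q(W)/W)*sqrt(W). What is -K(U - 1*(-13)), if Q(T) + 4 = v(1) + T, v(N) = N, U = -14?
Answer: -4*I ≈ -4.0*I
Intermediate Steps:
Q(T) = -3 + T (Q(T) = -4 + (1 + T) = -3 + T)
K(W) = (-3 + W)/sqrt(W) (K(W) = ((-3 + W)/W)*sqrt(W) = (-3 + W)/sqrt(W))
-K(U - 1*(-13)) = -(-3 + (-14 - 1*(-13)))/sqrt(-14 - 1*(-13)) = -(-3 + (-14 + 13))/sqrt(-14 + 13) = -(-3 - 1)/sqrt(-1) = -(-I)*(-4) = -4*I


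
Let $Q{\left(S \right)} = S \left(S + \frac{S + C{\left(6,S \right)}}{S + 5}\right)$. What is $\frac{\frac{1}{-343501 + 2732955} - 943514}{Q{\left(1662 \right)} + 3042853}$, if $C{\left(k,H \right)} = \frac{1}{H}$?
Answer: $- \frac{1252741221119595}{7709859224392192} \approx -0.16249$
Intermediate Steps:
$Q{\left(S \right)} = S \left(S + \frac{S + \frac{1}{S}}{5 + S}\right)$ ($Q{\left(S \right)} = S \left(S + \frac{S + \frac{1}{S}}{S + 5}\right) = S \left(S + \frac{S + \frac{1}{S}}{5 + S}\right)$)
$\frac{\frac{1}{-343501 + 2732955} - 943514}{Q{\left(1662 \right)} + 3042853} = \frac{\frac{1}{-343501 + 2732955} - 943514}{\frac{1 + 1662^{2} \left(6 + 1662\right)}{5 + 1662} + 3042853} = \frac{\frac{1}{2389454} - 943514}{\frac{1 + 2762244 \cdot 1668}{1667} + 3042853} = \frac{\frac{1}{2389454} - 943514}{\frac{1 + 4607422992}{1667} + 3042853} = - \frac{2254483301355}{2389454 \left(\frac{1}{1667} \cdot 4607422993 + 3042853\right)} = - \frac{2254483301355}{2389454 \left(\frac{4607422993}{1667} + 3042853\right)} = - \frac{2254483301355}{2389454 \cdot \frac{9679858944}{1667}} = \left(- \frac{2254483301355}{2389454}\right) \frac{1667}{9679858944} = - \frac{1252741221119595}{7709859224392192}$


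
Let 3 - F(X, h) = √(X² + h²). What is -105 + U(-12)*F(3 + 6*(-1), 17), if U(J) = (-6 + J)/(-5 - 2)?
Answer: -681/7 - 18*√298/7 ≈ -141.68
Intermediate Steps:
F(X, h) = 3 - √(X² + h²)
U(J) = 6/7 - J/7 (U(J) = (-6 + J)/(-7) = (-6 + J)*(-⅐) = 6/7 - J/7)
-105 + U(-12)*F(3 + 6*(-1), 17) = -105 + (6/7 - ⅐*(-12))*(3 - √((3 + 6*(-1))² + 17²)) = -105 + (6/7 + 12/7)*(3 - √((3 - 6)² + 289)) = -105 + 18*(3 - √((-3)² + 289))/7 = -105 + 18*(3 - √(9 + 289))/7 = -105 + 18*(3 - √298)/7 = -105 + (54/7 - 18*√298/7) = -681/7 - 18*√298/7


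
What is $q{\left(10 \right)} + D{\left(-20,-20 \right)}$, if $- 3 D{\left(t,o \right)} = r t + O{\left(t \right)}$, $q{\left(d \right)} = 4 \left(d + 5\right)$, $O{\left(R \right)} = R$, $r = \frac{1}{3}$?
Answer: $\frac{620}{9} \approx 68.889$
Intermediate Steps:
$r = \frac{1}{3} \approx 0.33333$
$q{\left(d \right)} = 20 + 4 d$ ($q{\left(d \right)} = 4 \left(5 + d\right) = 20 + 4 d$)
$D{\left(t,o \right)} = - \frac{4 t}{9}$ ($D{\left(t,o \right)} = - \frac{\frac{t}{3} + t}{3} = - \frac{\frac{4}{3} t}{3} = - \frac{4 t}{9}$)
$q{\left(10 \right)} + D{\left(-20,-20 \right)} = \left(20 + 4 \cdot 10\right) - - \frac{80}{9} = \left(20 + 40\right) + \frac{80}{9} = 60 + \frac{80}{9} = \frac{620}{9}$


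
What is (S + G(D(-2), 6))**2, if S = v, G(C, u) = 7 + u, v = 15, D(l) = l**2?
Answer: 784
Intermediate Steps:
S = 15
(S + G(D(-2), 6))**2 = (15 + (7 + 6))**2 = (15 + 13)**2 = 28**2 = 784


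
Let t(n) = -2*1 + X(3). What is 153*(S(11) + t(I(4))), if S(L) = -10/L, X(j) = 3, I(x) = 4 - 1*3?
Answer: 153/11 ≈ 13.909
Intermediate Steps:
I(x) = 1 (I(x) = 4 - 3 = 1)
t(n) = 1 (t(n) = -2*1 + 3 = -2 + 3 = 1)
153*(S(11) + t(I(4))) = 153*(-10/11 + 1) = 153*(1/11) = 153/11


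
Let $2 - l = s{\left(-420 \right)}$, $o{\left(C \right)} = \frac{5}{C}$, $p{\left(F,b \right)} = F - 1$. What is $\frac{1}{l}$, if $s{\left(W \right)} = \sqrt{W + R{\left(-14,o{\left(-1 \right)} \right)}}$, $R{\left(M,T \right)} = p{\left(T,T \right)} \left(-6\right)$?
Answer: $\frac{1}{194} + \frac{2 i \sqrt{6}}{97} \approx 0.0051546 + 0.050505 i$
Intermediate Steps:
$p{\left(F,b \right)} = -1 + F$
$R{\left(M,T \right)} = 6 - 6 T$ ($R{\left(M,T \right)} = \left(-1 + T\right) \left(-6\right) = 6 - 6 T$)
$s{\left(W \right)} = \sqrt{36 + W}$ ($s{\left(W \right)} = \sqrt{W - \left(-6 + 6 \frac{5}{-1}\right)} = \sqrt{W - \left(-6 + 6 \cdot 5 \left(-1\right)\right)} = \sqrt{W + \left(6 - -30\right)} = \sqrt{W + \left(6 + 30\right)} = \sqrt{W + 36} = \sqrt{36 + W}$)
$l = 2 - 8 i \sqrt{6}$ ($l = 2 - \sqrt{36 - 420} = 2 - \sqrt{-384} = 2 - 8 i \sqrt{6} \approx 2.0 - 19.596 i$)
$\frac{1}{l} = \frac{1}{2 - 8 i \sqrt{6}}$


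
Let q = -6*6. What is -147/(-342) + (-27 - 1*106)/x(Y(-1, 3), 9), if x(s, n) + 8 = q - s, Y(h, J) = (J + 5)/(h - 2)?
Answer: 25781/7068 ≈ 3.6476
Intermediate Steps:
q = -36
Y(h, J) = (5 + J)/(-2 + h)
x(s, n) = -44 - s (x(s, n) = -8 + (-36 - s) = -44 - s)
-147/(-342) + (-27 - 1*106)/x(Y(-1, 3), 9) = -147/(-342) + (-27 - 1*106)/(-44 - (5 + 3)/(-2 - 1)) = -147*(-1/342) + (-27 - 106)/(-44 - 8/(-3)) = 49/114 - 133/(-44 - (-1)*8/3) = 49/114 - 133/(-44 - 1*(-8/3)) = 49/114 - 133/(-44 + 8/3) = 49/114 - 133/(-124/3) = 49/114 - 133*(-3/124) = 49/114 + 399/124 = 25781/7068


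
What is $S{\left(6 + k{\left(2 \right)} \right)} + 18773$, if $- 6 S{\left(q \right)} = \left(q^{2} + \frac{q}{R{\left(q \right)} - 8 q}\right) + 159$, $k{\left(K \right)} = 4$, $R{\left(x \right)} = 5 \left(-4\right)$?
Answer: $\frac{374597}{20} \approx 18730.0$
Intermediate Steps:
$R{\left(x \right)} = -20$
$S{\left(q \right)} = - \frac{53}{2} - \frac{q^{2}}{6} - \frac{q}{6 \left(-20 - 8 q\right)}$ ($S{\left(q \right)} = - \frac{\left(q^{2} + \frac{q}{-20 - 8 q}\right) + 159}{6} = - \frac{159 + q^{2} + \frac{q}{-20 - 8 q}}{6} = - \frac{53}{2} - \frac{q^{2}}{6} - \frac{q}{6 \left(-20 - 8 q\right)}$)
$S{\left(6 + k{\left(2 \right)} \right)} + 18773 = \frac{-3180 - 1271 \left(6 + 4\right) - 20 \left(6 + 4\right)^{2} - 8 \left(6 + 4\right)^{3}}{24 \left(5 + 2 \left(6 + 4\right)\right)} + 18773 = \frac{-3180 - 12710 - 20 \cdot 10^{2} - 8 \cdot 10^{3}}{24 \left(5 + 2 \cdot 10\right)} + 18773 = \frac{-3180 - 12710 - 2000 - 8000}{24 \left(5 + 20\right)} + 18773 = \frac{-3180 - 12710 - 2000 - 8000}{24 \cdot 25} + 18773 = \frac{1}{24} \cdot \frac{1}{25} \left(-25890\right) + 18773 = - \frac{863}{20} + 18773 = \frac{374597}{20}$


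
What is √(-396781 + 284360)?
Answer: 17*I*√389 ≈ 335.29*I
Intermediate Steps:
√(-396781 + 284360) = √(-112421) = 17*I*√389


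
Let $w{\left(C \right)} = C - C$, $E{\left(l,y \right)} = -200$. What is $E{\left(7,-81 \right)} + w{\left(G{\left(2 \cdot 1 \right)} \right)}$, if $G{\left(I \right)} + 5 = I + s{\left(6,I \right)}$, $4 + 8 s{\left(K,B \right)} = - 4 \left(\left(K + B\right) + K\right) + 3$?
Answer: $-200$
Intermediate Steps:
$s{\left(K,B \right)} = - \frac{1}{8} - K - \frac{B}{2}$ ($s{\left(K,B \right)} = - \frac{1}{2} + \frac{- 4 \left(\left(K + B\right) + K\right) + 3}{8} = - \frac{1}{2} + \frac{- 4 \left(\left(B + K\right) + K\right) + 3}{8} = - \frac{1}{2} + \frac{- 4 \left(B + 2 K\right) + 3}{8} = - \frac{1}{2} + \frac{\left(- 8 K - 4 B\right) + 3}{8} = - \frac{1}{2} + \frac{3 - 8 K - 4 B}{8} = - \frac{1}{2} - \left(- \frac{3}{8} + K + \frac{B}{2}\right) = - \frac{1}{8} - K - \frac{B}{2}$)
$G{\left(I \right)} = - \frac{89}{8} + \frac{I}{2}$ ($G{\left(I \right)} = -5 + \left(I - \left(\frac{49}{8} + \frac{I}{2}\right)\right) = -5 + \left(- \frac{49}{8} + \frac{I}{2}\right) = - \frac{89}{8} + \frac{I}{2}$)
$w{\left(C \right)} = 0$
$E{\left(7,-81 \right)} + w{\left(G{\left(2 \cdot 1 \right)} \right)} = -200 + 0 = -200$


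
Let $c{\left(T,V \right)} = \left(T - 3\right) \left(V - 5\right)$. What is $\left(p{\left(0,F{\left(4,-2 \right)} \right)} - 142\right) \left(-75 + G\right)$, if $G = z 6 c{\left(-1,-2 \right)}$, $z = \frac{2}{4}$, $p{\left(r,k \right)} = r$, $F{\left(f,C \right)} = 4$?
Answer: $-1278$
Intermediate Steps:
$c{\left(T,V \right)} = \left(-5 + V\right) \left(-3 + T\right)$ ($c{\left(T,V \right)} = \left(-3 + T\right) \left(-5 + V\right) = \left(-5 + V\right) \left(-3 + T\right)$)
$z = \frac{1}{2}$ ($z = 2 \cdot \frac{1}{4} = \frac{1}{2} \approx 0.5$)
$G = 84$ ($G = \frac{1}{2} \cdot 6 \left(15 - -5 - -6 - -2\right) = 3 \left(15 + 5 + 6 + 2\right) = 3 \cdot 28 = 84$)
$\left(p{\left(0,F{\left(4,-2 \right)} \right)} - 142\right) \left(-75 + G\right) = \left(0 - 142\right) \left(-75 + 84\right) = \left(-142\right) 9 = -1278$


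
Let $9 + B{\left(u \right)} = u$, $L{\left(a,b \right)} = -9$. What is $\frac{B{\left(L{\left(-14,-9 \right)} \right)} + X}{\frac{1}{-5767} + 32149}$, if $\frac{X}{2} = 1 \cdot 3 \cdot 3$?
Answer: $0$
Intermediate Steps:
$B{\left(u \right)} = -9 + u$
$X = 18$ ($X = 2 \cdot 1 \cdot 3 \cdot 3 = 2 \cdot 3 \cdot 3 = 2 \cdot 9 = 18$)
$\frac{B{\left(L{\left(-14,-9 \right)} \right)} + X}{\frac{1}{-5767} + 32149} = \frac{\left(-9 - 9\right) + 18}{\frac{1}{-5767} + 32149} = \frac{-18 + 18}{- \frac{1}{5767} + 32149} = \frac{0}{\frac{185403282}{5767}} = 0 \cdot \frac{5767}{185403282} = 0$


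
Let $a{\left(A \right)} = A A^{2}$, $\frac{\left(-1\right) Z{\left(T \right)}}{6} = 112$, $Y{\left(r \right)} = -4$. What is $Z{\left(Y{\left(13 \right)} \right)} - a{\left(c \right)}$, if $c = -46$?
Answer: $96664$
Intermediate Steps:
$Z{\left(T \right)} = -672$ ($Z{\left(T \right)} = \left(-6\right) 112 = -672$)
$a{\left(A \right)} = A^{3}$
$Z{\left(Y{\left(13 \right)} \right)} - a{\left(c \right)} = -672 - \left(-46\right)^{3} = -672 - -97336 = -672 + 97336 = 96664$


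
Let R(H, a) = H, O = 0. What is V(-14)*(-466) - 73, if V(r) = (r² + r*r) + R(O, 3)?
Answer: -182745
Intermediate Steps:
V(r) = 2*r² (V(r) = (r² + r*r) + 0 = (r² + r²) + 0 = 2*r² + 0 = 2*r²)
V(-14)*(-466) - 73 = (2*(-14)²)*(-466) - 73 = (2*196)*(-466) - 73 = 392*(-466) - 73 = -182672 - 73 = -182745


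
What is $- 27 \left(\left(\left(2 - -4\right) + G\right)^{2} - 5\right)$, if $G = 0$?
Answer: $-837$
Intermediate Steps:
$- 27 \left(\left(\left(2 - -4\right) + G\right)^{2} - 5\right) = - 27 \left(\left(\left(2 - -4\right) + 0\right)^{2} - 5\right) = - 27 \left(\left(\left(2 + 4\right) + 0\right)^{2} - 5\right) = - 27 \left(\left(6 + 0\right)^{2} - 5\right) = - 27 \left(6^{2} - 5\right) = - 27 \left(36 - 5\right) = \left(-27\right) 31 = -837$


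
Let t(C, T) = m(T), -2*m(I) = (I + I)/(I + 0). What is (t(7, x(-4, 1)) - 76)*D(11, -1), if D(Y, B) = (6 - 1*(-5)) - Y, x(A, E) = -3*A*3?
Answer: 0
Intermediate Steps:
m(I) = -1 (m(I) = -(I + I)/(2*(I + 0)) = -2*I/(2*I) = -1/2*2 = -1)
x(A, E) = -9*A
t(C, T) = -1
D(Y, B) = 11 - Y (D(Y, B) = (6 + 5) - Y = 11 - Y)
(t(7, x(-4, 1)) - 76)*D(11, -1) = (-1 - 76)*(11 - 1*11) = -77*(11 - 11) = -77*0 = 0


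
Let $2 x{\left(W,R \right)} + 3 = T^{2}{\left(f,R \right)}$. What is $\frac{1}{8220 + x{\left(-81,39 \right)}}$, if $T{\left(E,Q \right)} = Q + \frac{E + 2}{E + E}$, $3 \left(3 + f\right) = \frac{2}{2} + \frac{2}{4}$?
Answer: $\frac{200}{1796581} \approx 0.00011132$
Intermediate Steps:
$f = - \frac{5}{2}$ ($f = -3 + \frac{\frac{2}{2} + \frac{2}{4}}{3} = -3 + \frac{2 \cdot \frac{1}{2} + 2 \cdot \frac{1}{4}}{3} = -3 + \frac{1 + \frac{1}{2}}{3} = -3 + \frac{1}{3} \cdot \frac{3}{2} = -3 + \frac{1}{2} = - \frac{5}{2} \approx -2.5$)
$T{\left(E,Q \right)} = Q + \frac{2 + E}{2 E}$
$x{\left(W,R \right)} = - \frac{3}{2} + \frac{\left(\frac{1}{10} + R\right)^{2}}{2}$ ($x{\left(W,R \right)} = - \frac{3}{2} + \frac{\left(\frac{1}{2} + R + \frac{1}{- \frac{5}{2}}\right)^{2}}{2} = - \frac{3}{2} + \frac{\left(\frac{1}{2} + R - \frac{2}{5}\right)^{2}}{2} = - \frac{3}{2} + \frac{\left(\frac{1}{10} + R\right)^{2}}{2}$)
$\frac{1}{8220 + x{\left(-81,39 \right)}} = \frac{1}{8220 - \left(\frac{3}{2} - \frac{\left(1 + 10 \cdot 39\right)^{2}}{200}\right)} = \frac{1}{8220 - \left(\frac{3}{2} - \frac{\left(1 + 390\right)^{2}}{200}\right)} = \frac{1}{8220 - \left(\frac{3}{2} - \frac{391^{2}}{200}\right)} = \frac{1}{8220 + \left(- \frac{3}{2} + \frac{1}{200} \cdot 152881\right)} = \frac{1}{8220 + \left(- \frac{3}{2} + \frac{152881}{200}\right)} = \frac{1}{8220 + \frac{152581}{200}} = \frac{1}{\frac{1796581}{200}} = \frac{200}{1796581}$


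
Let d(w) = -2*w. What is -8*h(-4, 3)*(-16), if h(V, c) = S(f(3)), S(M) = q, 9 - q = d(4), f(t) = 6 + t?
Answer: 2176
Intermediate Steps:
q = 17 (q = 9 - (-2)*4 = 9 - 1*(-8) = 9 + 8 = 17)
S(M) = 17
h(V, c) = 17
-8*h(-4, 3)*(-16) = -8*17*(-16) = -136*(-16) = 2176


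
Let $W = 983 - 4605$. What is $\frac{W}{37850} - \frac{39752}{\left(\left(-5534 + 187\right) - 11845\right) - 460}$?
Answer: $\frac{180084707}{83516025} \approx 2.1563$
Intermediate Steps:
$W = -3622$
$\frac{W}{37850} - \frac{39752}{\left(\left(-5534 + 187\right) - 11845\right) - 460} = - \frac{3622}{37850} - \frac{39752}{\left(\left(-5534 + 187\right) - 11845\right) - 460} = \left(-3622\right) \frac{1}{37850} - \frac{39752}{\left(-5347 - 11845\right) - 460} = - \frac{1811}{18925} - \frac{39752}{-17192 - 460} = - \frac{1811}{18925} - \frac{39752}{-17652} = - \frac{1811}{18925} - - \frac{9938}{4413} = - \frac{1811}{18925} + \frac{9938}{4413} = \frac{180084707}{83516025}$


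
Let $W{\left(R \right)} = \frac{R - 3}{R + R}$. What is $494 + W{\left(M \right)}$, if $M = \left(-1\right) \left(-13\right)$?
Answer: $\frac{6427}{13} \approx 494.38$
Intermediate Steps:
$M = 13$
$W{\left(R \right)} = \frac{-3 + R}{2 R}$
$494 + W{\left(M \right)} = 494 + \frac{-3 + 13}{2 \cdot 13} = 494 + \frac{1}{2} \cdot \frac{1}{13} \cdot 10 = 494 + \frac{5}{13} = \frac{6427}{13}$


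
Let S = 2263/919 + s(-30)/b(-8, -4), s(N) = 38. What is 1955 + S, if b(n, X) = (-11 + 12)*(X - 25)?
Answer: 52133410/26651 ≈ 1956.2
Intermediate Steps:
b(n, X) = -25 + X (b(n, X) = 1*(-25 + X) = -25 + X)
S = 30705/26651 (S = 2263/919 + 38/(-25 - 4) = 2263*(1/919) + 38/(-29) = 2263/919 + 38*(-1/29) = 2263/919 - 38/29 = 30705/26651 ≈ 1.1521)
1955 + S = 1955 + 30705/26651 = 52133410/26651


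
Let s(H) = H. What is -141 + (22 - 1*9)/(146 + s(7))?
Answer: -21560/153 ≈ -140.92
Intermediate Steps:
-141 + (22 - 1*9)/(146 + s(7)) = -141 + (22 - 1*9)/(146 + 7) = -141 + (22 - 9)/153 = -141 + (1/153)*13 = -141 + 13/153 = -21560/153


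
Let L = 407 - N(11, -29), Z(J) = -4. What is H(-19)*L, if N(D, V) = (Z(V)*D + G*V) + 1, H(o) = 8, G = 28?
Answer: 10096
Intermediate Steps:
N(D, V) = 1 - 4*D + 28*V (N(D, V) = (-4*D + 28*V) + 1 = 1 - 4*D + 28*V)
L = 1262 (L = 407 - (1 - 4*11 + 28*(-29)) = 407 - (1 - 44 - 812) = 407 - 1*(-855) = 407 + 855 = 1262)
H(-19)*L = 8*1262 = 10096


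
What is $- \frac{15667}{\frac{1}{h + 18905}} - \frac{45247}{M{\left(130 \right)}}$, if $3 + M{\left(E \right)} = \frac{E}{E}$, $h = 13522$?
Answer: $- \frac{1016022371}{2} \approx -5.0801 \cdot 10^{8}$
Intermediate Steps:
$M{\left(E \right)} = -2$ ($M{\left(E \right)} = -3 + \frac{E}{E} = -3 + 1 = -2$)
$- \frac{15667}{\frac{1}{h + 18905}} - \frac{45247}{M{\left(130 \right)}} = - \frac{15667}{\frac{1}{13522 + 18905}} - \frac{45247}{-2} = - \frac{15667}{\frac{1}{32427}} - - \frac{45247}{2} = - 15667 \frac{1}{\frac{1}{32427}} + \frac{45247}{2} = \left(-15667\right) 32427 + \frac{45247}{2} = -508033809 + \frac{45247}{2} = - \frac{1016022371}{2}$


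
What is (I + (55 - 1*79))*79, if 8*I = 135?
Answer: -4503/8 ≈ -562.88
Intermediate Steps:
I = 135/8 (I = (1/8)*135 = 135/8 ≈ 16.875)
(I + (55 - 1*79))*79 = (135/8 + (55 - 1*79))*79 = (135/8 + (55 - 79))*79 = (135/8 - 24)*79 = -57/8*79 = -4503/8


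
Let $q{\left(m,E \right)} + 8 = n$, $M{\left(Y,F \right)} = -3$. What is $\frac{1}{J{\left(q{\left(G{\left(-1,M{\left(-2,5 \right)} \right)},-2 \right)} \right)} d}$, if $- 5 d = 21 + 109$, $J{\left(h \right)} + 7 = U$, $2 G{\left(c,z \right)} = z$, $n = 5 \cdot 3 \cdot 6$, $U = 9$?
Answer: $- \frac{1}{52} \approx -0.019231$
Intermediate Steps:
$n = 90$ ($n = 15 \cdot 6 = 90$)
$G{\left(c,z \right)} = \frac{z}{2}$
$q{\left(m,E \right)} = 82$ ($q{\left(m,E \right)} = -8 + 90 = 82$)
$J{\left(h \right)} = 2$ ($J{\left(h \right)} = -7 + 9 = 2$)
$d = -26$ ($d = - \frac{21 + 109}{5} = \left(- \frac{1}{5}\right) 130 = -26$)
$\frac{1}{J{\left(q{\left(G{\left(-1,M{\left(-2,5 \right)} \right)},-2 \right)} \right)} d} = \frac{1}{2 \left(-26\right)} = \frac{1}{-52} = - \frac{1}{52}$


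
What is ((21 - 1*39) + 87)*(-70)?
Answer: -4830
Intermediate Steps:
((21 - 1*39) + 87)*(-70) = ((21 - 39) + 87)*(-70) = (-18 + 87)*(-70) = 69*(-70) = -4830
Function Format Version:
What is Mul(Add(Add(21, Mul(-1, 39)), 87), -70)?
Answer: -4830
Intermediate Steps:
Mul(Add(Add(21, Mul(-1, 39)), 87), -70) = Mul(Add(Add(21, -39), 87), -70) = Mul(Add(-18, 87), -70) = Mul(69, -70) = -4830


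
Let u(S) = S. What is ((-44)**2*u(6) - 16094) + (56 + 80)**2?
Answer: 14018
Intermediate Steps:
((-44)**2*u(6) - 16094) + (56 + 80)**2 = ((-44)**2*6 - 16094) + (56 + 80)**2 = (1936*6 - 16094) + 136**2 = (11616 - 16094) + 18496 = -4478 + 18496 = 14018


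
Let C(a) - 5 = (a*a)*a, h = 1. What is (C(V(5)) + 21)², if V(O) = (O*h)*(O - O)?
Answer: 676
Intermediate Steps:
V(O) = 0 (V(O) = (O*1)*(O - O) = O*0 = 0)
C(a) = 5 + a³ (C(a) = 5 + (a*a)*a = 5 + a²*a = 5 + a³)
(C(V(5)) + 21)² = ((5 + 0³) + 21)² = ((5 + 0) + 21)² = (5 + 21)² = 26² = 676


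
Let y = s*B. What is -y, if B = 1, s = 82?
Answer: -82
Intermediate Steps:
y = 82 (y = 82*1 = 82)
-y = -1*82 = -82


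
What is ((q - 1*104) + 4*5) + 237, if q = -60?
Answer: 93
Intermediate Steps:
((q - 1*104) + 4*5) + 237 = ((-60 - 1*104) + 4*5) + 237 = ((-60 - 104) + 20) + 237 = (-164 + 20) + 237 = -144 + 237 = 93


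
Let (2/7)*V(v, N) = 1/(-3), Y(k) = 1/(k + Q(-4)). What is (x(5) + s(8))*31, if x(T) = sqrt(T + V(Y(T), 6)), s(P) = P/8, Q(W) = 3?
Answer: 31 + 31*sqrt(138)/6 ≈ 91.695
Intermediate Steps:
Y(k) = 1/(3 + k) (Y(k) = 1/(k + 3) = 1/(3 + k))
V(v, N) = -7/6 (V(v, N) = (7/2)/(-3) = (7/2)*(-1/3) = -7/6)
s(P) = P/8 (s(P) = P*(1/8) = P/8)
x(T) = sqrt(-7/6 + T) (x(T) = sqrt(T - 7/6) = sqrt(-7/6 + T))
(x(5) + s(8))*31 = (sqrt(-42 + 36*5)/6 + (1/8)*8)*31 = (sqrt(-42 + 180)/6 + 1)*31 = (sqrt(138)/6 + 1)*31 = (1 + sqrt(138)/6)*31 = 31 + 31*sqrt(138)/6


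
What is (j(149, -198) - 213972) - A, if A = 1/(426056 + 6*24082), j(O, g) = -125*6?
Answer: -122509207657/570548 ≈ -2.1472e+5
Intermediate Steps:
j(O, g) = -750
A = 1/570548 (A = 1/(426056 + 144492) = 1/570548 ≈ 1.7527e-6)
(j(149, -198) - 213972) - A = (-750 - 213972) - 1*1/570548 = -214722 - 1/570548 = -122509207657/570548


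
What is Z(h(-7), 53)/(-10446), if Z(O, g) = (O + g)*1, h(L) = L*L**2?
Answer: 145/5223 ≈ 0.027762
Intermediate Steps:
h(L) = L**3
Z(O, g) = O + g
Z(h(-7), 53)/(-10446) = ((-7)**3 + 53)/(-10446) = (-343 + 53)*(-1/10446) = -290*(-1/10446) = 145/5223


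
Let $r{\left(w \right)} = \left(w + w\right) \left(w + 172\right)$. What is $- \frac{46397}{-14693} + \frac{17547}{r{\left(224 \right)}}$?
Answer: $\frac{404238907}{124126464} \approx 3.2567$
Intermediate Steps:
$r{\left(w \right)} = 2 w \left(172 + w\right)$
$- \frac{46397}{-14693} + \frac{17547}{r{\left(224 \right)}} = - \frac{46397}{-14693} + \frac{17547}{2 \cdot 224 \left(172 + 224\right)} = \left(-46397\right) \left(- \frac{1}{14693}\right) + \frac{17547}{2 \cdot 224 \cdot 396} = \frac{46397}{14693} + \frac{17547}{177408} = \frac{46397}{14693} + 17547 \cdot \frac{1}{177408} = \frac{46397}{14693} + \frac{5849}{59136} = \frac{404238907}{124126464}$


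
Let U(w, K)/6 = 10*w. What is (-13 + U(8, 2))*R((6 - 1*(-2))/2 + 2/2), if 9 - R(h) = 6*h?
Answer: -9807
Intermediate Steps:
U(w, K) = 60*w (U(w, K) = 6*(10*w) = 60*w)
R(h) = 9 - 6*h
(-13 + U(8, 2))*R((6 - 1*(-2))/2 + 2/2) = (-13 + 60*8)*(9 - 6*((6 - 1*(-2))/2 + 2/2)) = (-13 + 480)*(9 - 6*((6 + 2)*(½) + 2*(½))) = 467*(9 - 6*(8*(½) + 1)) = 467*(9 - 6*(4 + 1)) = 467*(9 - 6*5) = 467*(9 - 30) = 467*(-21) = -9807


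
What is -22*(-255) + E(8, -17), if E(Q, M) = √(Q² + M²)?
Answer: 5610 + √353 ≈ 5628.8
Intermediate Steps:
E(Q, M) = √(M² + Q²)
-22*(-255) + E(8, -17) = -22*(-255) + √((-17)² + 8²) = 5610 + √(289 + 64) = 5610 + √353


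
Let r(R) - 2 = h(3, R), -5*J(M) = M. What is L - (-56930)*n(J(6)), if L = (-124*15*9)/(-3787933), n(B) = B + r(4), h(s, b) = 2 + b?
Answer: 1466399791432/3787933 ≈ 3.8712e+5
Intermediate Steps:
J(M) = -M/5
r(R) = 4 + R (r(R) = 2 + (2 + R) = 4 + R)
n(B) = 8 + B (n(B) = B + (4 + 4) = B + 8 = 8 + B)
L = 16740/3787933 (L = -1860*9*(-1/3787933) = -16740*(-1/3787933) = 16740/3787933 ≈ 0.0044193)
L - (-56930)*n(J(6)) = 16740/3787933 - (-56930)*(8 - ⅕*6) = 16740/3787933 - (-56930)*(8 - 6/5) = 16740/3787933 - (-56930)*34/5 = 16740/3787933 - 1*(-387124) = 16740/3787933 + 387124 = 1466399791432/3787933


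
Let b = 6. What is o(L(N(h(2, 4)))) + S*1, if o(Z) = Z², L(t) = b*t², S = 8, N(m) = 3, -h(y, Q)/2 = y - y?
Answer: 2924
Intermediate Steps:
h(y, Q) = 0 (h(y, Q) = -2*(y - y) = -2*0 = 0)
L(t) = 6*t²
o(L(N(h(2, 4)))) + S*1 = (6*3²)² + 8*1 = (6*9)² + 8 = 54² + 8 = 2916 + 8 = 2924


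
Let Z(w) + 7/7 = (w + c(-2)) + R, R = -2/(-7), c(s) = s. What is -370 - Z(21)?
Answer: -2718/7 ≈ -388.29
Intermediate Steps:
R = 2/7 (R = -2*(-⅐) = 2/7 ≈ 0.28571)
Z(w) = -19/7 + w (Z(w) = -1 + ((w - 2) + 2/7) = -1 + ((-2 + w) + 2/7) = -1 + (-12/7 + w) = -19/7 + w)
-370 - Z(21) = -370 - (-19/7 + 21) = -370 - 1*128/7 = -370 - 128/7 = -2718/7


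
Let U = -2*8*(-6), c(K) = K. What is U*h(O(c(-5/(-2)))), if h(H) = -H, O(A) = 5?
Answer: -480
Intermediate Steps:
U = 96 (U = -16*(-6) = 96)
U*h(O(c(-5/(-2)))) = 96*(-1*5) = 96*(-5) = -480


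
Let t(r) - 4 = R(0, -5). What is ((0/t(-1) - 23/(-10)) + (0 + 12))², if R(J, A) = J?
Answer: 20449/100 ≈ 204.49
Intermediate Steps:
t(r) = 4 (t(r) = 4 + 0 = 4)
((0/t(-1) - 23/(-10)) + (0 + 12))² = ((0/4 - 23/(-10)) + (0 + 12))² = ((0*(¼) - 23*(-⅒)) + 12)² = ((0 + 23/10) + 12)² = (23/10 + 12)² = (143/10)² = 20449/100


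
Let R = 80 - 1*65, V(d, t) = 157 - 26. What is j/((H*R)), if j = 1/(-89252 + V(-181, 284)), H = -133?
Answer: 1/177796395 ≈ 5.6244e-9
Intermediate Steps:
V(d, t) = 131
R = 15 (R = 80 - 65 = 15)
j = -1/89121 (j = 1/(-89252 + 131) = 1/(-89121) = -1/89121 ≈ -1.1221e-5)
j/((H*R)) = -1/(89121*((-133*15))) = -1/89121/(-1995) = -1/89121*(-1/1995) = 1/177796395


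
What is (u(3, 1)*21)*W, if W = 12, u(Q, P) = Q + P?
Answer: 1008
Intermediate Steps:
u(Q, P) = P + Q
(u(3, 1)*21)*W = ((1 + 3)*21)*12 = (4*21)*12 = 84*12 = 1008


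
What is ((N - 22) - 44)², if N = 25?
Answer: 1681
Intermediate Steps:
((N - 22) - 44)² = ((25 - 22) - 44)² = (3 - 44)² = (-41)² = 1681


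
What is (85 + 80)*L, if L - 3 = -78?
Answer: -12375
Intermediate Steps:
L = -75 (L = 3 - 78 = -75)
(85 + 80)*L = (85 + 80)*(-75) = 165*(-75) = -12375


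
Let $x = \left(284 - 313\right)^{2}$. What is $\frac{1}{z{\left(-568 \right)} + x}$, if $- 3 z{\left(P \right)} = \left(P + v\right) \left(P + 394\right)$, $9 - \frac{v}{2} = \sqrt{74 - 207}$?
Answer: $\frac{i}{29 \left(- 1071 i + 4 \sqrt{133}\right)} \approx -3.2137 \cdot 10^{-5} + 1.3842 \cdot 10^{-6} i$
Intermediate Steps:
$v = 18 - 2 i \sqrt{133}$ ($v = 18 - 2 \sqrt{74 - 207} = 18 - 2 \sqrt{-133} = 18 - 2 i \sqrt{133} \approx 18.0 - 23.065 i$)
$z{\left(P \right)} = - \frac{\left(394 + P\right) \left(18 + P - 2 i \sqrt{133}\right)}{3}$ ($z{\left(P \right)} = - \frac{\left(P + \left(18 - 2 i \sqrt{133}\right)\right) \left(P + 394\right)}{3} = - \frac{\left(18 + P - 2 i \sqrt{133}\right) \left(394 + P\right)}{3} = - \frac{\left(394 + P\right) \left(18 + P - 2 i \sqrt{133}\right)}{3}$)
$x = 841$ ($x = \left(-29\right)^{2} = 841$)
$\frac{1}{z{\left(-568 \right)} + x} = \frac{1}{\left(-2364 - - \frac{234016}{3} - \frac{\left(-568\right)^{2}}{3} + \frac{788 i \sqrt{133}}{3} + \frac{2}{3} i \left(-568\right) \sqrt{133}\right) + 841} = \frac{1}{\left(-2364 + \frac{234016}{3} - \frac{322624}{3} + \frac{788 i \sqrt{133}}{3} - \frac{1136 i \sqrt{133}}{3}\right) + 841} = \frac{1}{\left(-31900 - 116 i \sqrt{133}\right) + 841} = \frac{1}{-31059 - 116 i \sqrt{133}}$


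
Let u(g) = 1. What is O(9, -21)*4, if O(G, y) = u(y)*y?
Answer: -84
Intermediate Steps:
O(G, y) = y (O(G, y) = 1*y = y)
O(9, -21)*4 = -21*4 = -84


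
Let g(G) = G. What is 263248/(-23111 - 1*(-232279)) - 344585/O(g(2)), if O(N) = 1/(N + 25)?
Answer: -121628495582/13073 ≈ -9.3038e+6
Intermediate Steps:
O(N) = 1/(25 + N)
263248/(-23111 - 1*(-232279)) - 344585/O(g(2)) = 263248/(-23111 - 1*(-232279)) - 344585/(1/(25 + 2)) = 263248/(-23111 + 232279) - 344585/(1/27) = 263248/209168 - 344585/1/27 = 263248*(1/209168) - 344585*27 = 16453/13073 - 9303795 = -121628495582/13073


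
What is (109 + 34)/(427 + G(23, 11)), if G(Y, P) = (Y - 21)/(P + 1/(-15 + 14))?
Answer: 715/2136 ≈ 0.33474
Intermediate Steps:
G(Y, P) = (-21 + Y)/(-1 + P) (G(Y, P) = (-21 + Y)/(P + 1/(-1)) = (-21 + Y)/(P - 1) = (-21 + Y)/(-1 + P))
(109 + 34)/(427 + G(23, 11)) = (109 + 34)/(427 + (-21 + 23)/(-1 + 11)) = 143/(427 + 2/10) = 143/(427 + (⅒)*2) = 143/(427 + ⅕) = 143/(2136/5) = 143*(5/2136) = 715/2136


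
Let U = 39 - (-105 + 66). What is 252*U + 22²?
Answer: 20140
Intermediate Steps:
U = 78 (U = 39 - 1*(-39) = 39 + 39 = 78)
252*U + 22² = 252*78 + 22² = 19656 + 484 = 20140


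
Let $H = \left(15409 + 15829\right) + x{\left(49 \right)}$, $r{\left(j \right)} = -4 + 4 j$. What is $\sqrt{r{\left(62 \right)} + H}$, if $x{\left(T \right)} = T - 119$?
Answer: $2 \sqrt{7853} \approx 177.23$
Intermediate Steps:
$x{\left(T \right)} = -119 + T$
$H = 31168$ ($H = \left(15409 + 15829\right) + \left(-119 + 49\right) = 31238 - 70 = 31168$)
$\sqrt{r{\left(62 \right)} + H} = \sqrt{\left(-4 + 4 \cdot 62\right) + 31168} = \sqrt{\left(-4 + 248\right) + 31168} = \sqrt{244 + 31168} = \sqrt{31412} = 2 \sqrt{7853}$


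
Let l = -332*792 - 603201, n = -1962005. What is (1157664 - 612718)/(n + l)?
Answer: -272473/1414075 ≈ -0.19269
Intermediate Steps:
l = -866145 (l = -262944 - 603201 = -866145)
(1157664 - 612718)/(n + l) = (1157664 - 612718)/(-1962005 - 866145) = 544946/(-2828150) = 544946*(-1/2828150) = -272473/1414075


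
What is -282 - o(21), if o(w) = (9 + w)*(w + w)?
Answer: -1542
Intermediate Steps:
o(w) = 2*w*(9 + w) (o(w) = (9 + w)*(2*w) = 2*w*(9 + w))
-282 - o(21) = -282 - 2*21*(9 + 21) = -282 - 2*21*30 = -282 - 1*1260 = -282 - 1260 = -1542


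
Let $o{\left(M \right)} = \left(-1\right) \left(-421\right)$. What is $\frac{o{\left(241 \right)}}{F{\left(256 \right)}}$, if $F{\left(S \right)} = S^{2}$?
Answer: $\frac{421}{65536} \approx 0.006424$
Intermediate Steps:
$o{\left(M \right)} = 421$
$\frac{o{\left(241 \right)}}{F{\left(256 \right)}} = \frac{421}{256^{2}} = \frac{421}{65536}$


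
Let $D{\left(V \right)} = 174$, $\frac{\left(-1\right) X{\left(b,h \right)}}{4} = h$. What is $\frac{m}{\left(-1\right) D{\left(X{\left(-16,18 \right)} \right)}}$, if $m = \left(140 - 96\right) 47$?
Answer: $- \frac{1034}{87} \approx -11.885$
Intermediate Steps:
$X{\left(b,h \right)} = - 4 h$
$m = 2068$ ($m = 44 \cdot 47 = 2068$)
$\frac{m}{\left(-1\right) D{\left(X{\left(-16,18 \right)} \right)}} = \frac{2068}{\left(-1\right) 174} = \frac{2068}{-174} = 2068 \left(- \frac{1}{174}\right) = - \frac{1034}{87}$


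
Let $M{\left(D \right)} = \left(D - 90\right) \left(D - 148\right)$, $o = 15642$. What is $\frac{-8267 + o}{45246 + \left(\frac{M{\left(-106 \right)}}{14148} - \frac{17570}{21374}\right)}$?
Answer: $\frac{278774402625}{1710397072931} \approx 0.16299$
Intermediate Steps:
$M{\left(D \right)} = \left(-148 + D\right) \left(-90 + D\right)$ ($M{\left(D \right)} = \left(-90 + D\right) \left(-148 + D\right) = \left(-148 + D\right) \left(-90 + D\right)$)
$\frac{-8267 + o}{45246 + \left(\frac{M{\left(-106 \right)}}{14148} - \frac{17570}{21374}\right)} = \frac{-8267 + 15642}{45246 - \left(\frac{8785}{10687} - \frac{13320 + \left(-106\right)^{2} - -25228}{14148}\right)} = \frac{7375}{45246 - \left(\frac{8785}{10687} - \left(13320 + 11236 + 25228\right) \frac{1}{14148}\right)} = \frac{7375}{45246 + \left(49784 \cdot \frac{1}{14148} - \frac{8785}{10687}\right)} = \frac{7375}{45246 + \left(\frac{12446}{3537} - \frac{8785}{10687}\right)} = \frac{7375}{45246 + \frac{101937857}{37799919}} = \frac{7375}{\frac{1710397072931}{37799919}} = 7375 \cdot \frac{37799919}{1710397072931} = \frac{278774402625}{1710397072931}$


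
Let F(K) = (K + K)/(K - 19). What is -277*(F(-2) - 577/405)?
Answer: 969223/2835 ≈ 341.88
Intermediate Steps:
F(K) = 2*K/(-19 + K) (F(K) = (2*K)/(-19 + K) = 2*K/(-19 + K))
-277*(F(-2) - 577/405) = -277*(2*(-2)/(-19 - 2) - 577/405) = -277*(2*(-2)/(-21) - 577*1/405) = -277*(2*(-2)*(-1/21) - 577/405) = -277*(4/21 - 577/405) = -277*(-3499/2835) = 969223/2835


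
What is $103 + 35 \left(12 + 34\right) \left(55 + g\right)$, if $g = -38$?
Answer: $27473$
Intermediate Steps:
$103 + 35 \left(12 + 34\right) \left(55 + g\right) = 103 + 35 \left(12 + 34\right) \left(55 - 38\right) = 103 + 35 \cdot 46 \cdot 17 = 103 + 35 \cdot 782 = 103 + 27370 = 27473$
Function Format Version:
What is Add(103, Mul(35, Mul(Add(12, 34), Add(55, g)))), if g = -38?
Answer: 27473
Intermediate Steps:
Add(103, Mul(35, Mul(Add(12, 34), Add(55, g)))) = Add(103, Mul(35, Mul(Add(12, 34), Add(55, -38)))) = Add(103, Mul(35, Mul(46, 17))) = Add(103, Mul(35, 782)) = Add(103, 27370) = 27473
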